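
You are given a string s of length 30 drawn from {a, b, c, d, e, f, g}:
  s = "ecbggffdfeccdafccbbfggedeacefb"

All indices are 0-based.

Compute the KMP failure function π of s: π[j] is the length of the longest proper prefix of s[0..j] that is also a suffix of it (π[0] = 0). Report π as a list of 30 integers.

[0, 0, 0, 0, 0, 0, 0, 0, 0, 1, 2, 0, 0, 0, 0, 0, 0, 0, 0, 0, 0, 0, 1, 0, 1, 0, 0, 1, 0, 0]

π[0] = 0
j=1 s[j]='c': π[1]=0 (border '')
j=2 s[j]='b': π[2]=0 (border '')
j=3 s[j]='g': π[3]=0 (border '')
j=4 s[j]='g': π[4]=0 (border '')
j=5 s[j]='f': π[5]=0 (border '')
j=6 s[j]='f': π[6]=0 (border '')
j=7 s[j]='d': π[7]=0 (border '')
j=8 s[j]='f': π[8]=0 (border '')
j=9 s[j]='e': π[9]=1 (border 'e')
j=10 s[j]='c': π[10]=2 (border 'ec')
j=11 s[j]='c': k: 2→0; π[11]=0 (border '')
j=12 s[j]='d': π[12]=0 (border '')
j=13 s[j]='a': π[13]=0 (border '')
j=14 s[j]='f': π[14]=0 (border '')
j=15 s[j]='c': π[15]=0 (border '')
j=16 s[j]='c': π[16]=0 (border '')
j=17 s[j]='b': π[17]=0 (border '')
j=18 s[j]='b': π[18]=0 (border '')
j=19 s[j]='f': π[19]=0 (border '')
j=20 s[j]='g': π[20]=0 (border '')
j=21 s[j]='g': π[21]=0 (border '')
j=22 s[j]='e': π[22]=1 (border 'e')
j=23 s[j]='d': k: 1→0; π[23]=0 (border '')
j=24 s[j]='e': π[24]=1 (border 'e')
j=25 s[j]='a': k: 1→0; π[25]=0 (border '')
j=26 s[j]='c': π[26]=0 (border '')
j=27 s[j]='e': π[27]=1 (border 'e')
j=28 s[j]='f': k: 1→0; π[28]=0 (border '')
j=29 s[j]='b': π[29]=0 (border '')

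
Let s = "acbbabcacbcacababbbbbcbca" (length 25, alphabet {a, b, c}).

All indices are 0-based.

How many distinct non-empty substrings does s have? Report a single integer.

275

sorted suffixes:
  #0 SA[0]=24  'a'
  #1 SA[1]=13  'ababbbbbcbca'
  #2 SA[2]=15  'abbbbbcbca'
  #3 SA[3]=4  'abcacbcacababbbbbcbca'
  #4 SA[4]=11  'acababbbbbcbca'
  #5 SA[5]=0  'acbbabcacbcacababbbbbcbca'
  #6 SA[6]=7  'acbcacababbbbbcbca'
  #7 SA[7]=14  'babbbbbcbca'
  #8 SA[8]=3  'babcacbcacababbbbbcbca'
  #9 SA[9]=2  'bbabcacbcacababbbbbcbca'
  #10 SA[10]=16  'bbbbbcbca'
  #11 SA[11]=17  'bbbbcbca'
  #12 SA[12]=18  'bbbcbca'
  #13 SA[13]=19  'bbcbca'
  #14 SA[14]=22  'bca'
  #15 SA[15]=9  'bcacababbbbbcbca'
  #16 SA[16]=5  'bcacbcacababbbbbcbca'
  #17 SA[17]=20  'bcbca'
  #18 SA[18]=23  'ca'
  #19 SA[19]=12  'cababbbbbcbca'
  #20 SA[20]=10  'cacababbbbbcbca'
  #21 SA[21]=6  'cacbcacababbbbbcbca'
  #22 SA[22]=1  'cbbabcacbcacababbbbbcbca'
  #23 SA[23]=21  'cbca'
  #24 SA[24]=8  'cbcacababbbbbcbca'

SA = [24, 13, 15, 4, 11, 0, 7, 14, 3, 2, 16, 17, 18, 19, 22, 9, 5, 20, 23, 12, 10, 6, 1, 21, 8]
i: (SA[i-1],SA[i]) lcp shared
  1: (24,13) 1 'a'
  2: (13,15) 2 'ab'
  3: (15,4) 2 'ab'
  4: (4,11) 1 'a'
  5: (11,0) 2 'ac'
  6: (0,7) 3 'acb'
  7: (7,14) 0 ''
  8: (14,3) 3 'bab'
  9: (3,2) 1 'b'
  10: (2,16) 2 'bb'
  11: (16,17) 4 'bbbb'
  12: (17,18) 3 'bbb'
  13: (18,19) 2 'bb'
  14: (19,22) 1 'b'
  15: (22,9) 3 'bca'
  16: (9,5) 4 'bcac'
  17: (5,20) 2 'bc'
  18: (20,23) 0 ''
  19: (23,12) 2 'ca'
  20: (12,10) 2 'ca'
  21: (10,6) 3 'cac'
  22: (6,1) 1 'c'
  23: (1,21) 2 'cb'
  24: (21,8) 4 'cbca'

n(n+1)/2 = 25·26/2 = 325
Σ LCP = 0 + 1 + 2 + 2 + 1 + 2 + 3 + 0 + 3 + 1 + 2 + 4 + 3 + 2 + 1 + 3 + 4 + 2 + 0 + 2 + 2 + 3 + 1 + 2 + 4 = 50
distinct = 325 − 50 = 275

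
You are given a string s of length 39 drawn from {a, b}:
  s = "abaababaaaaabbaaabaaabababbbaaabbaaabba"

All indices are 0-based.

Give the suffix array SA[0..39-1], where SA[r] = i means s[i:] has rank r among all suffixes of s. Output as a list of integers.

[38, 7, 8, 14, 18, 33, 9, 28, 15, 2, 19, 34, 10, 29, 5, 16, 0, 3, 20, 22, 35, 11, 30, 24, 37, 6, 13, 17, 32, 27, 1, 4, 21, 23, 36, 12, 31, 26, 25]

sorted suffixes:
  #0 SA[0]=38  'a'
  #1 SA[1]=7  'aaaaabbaaabaaabababbbaaabbaaabba'
  #2 SA[2]=8  'aaaabbaaabaaabababbbaaabbaaabba'
  #3 SA[3]=14  'aaabaaabababbbaaabbaaabba'
  #4 SA[4]=18  'aaabababbbaaabbaaabba'
  #5 SA[5]=33  'aaabba'
  #6 SA[6]=9  'aaabbaaabaaabababbbaaabbaaabba'
  #7 SA[7]=28  'aaabbaaabba'
  #8 SA[8]=15  'aabaaabababbbaaabbaaabba'
  #9 SA[9]=2  'aababaaaaabbaaabaaabababbbaaabbaaabba'
  #10 SA[10]=19  'aabababbbaaabbaaabba'
  #11 SA[11]=34  'aabba'
  #12 SA[12]=10  'aabbaaabaaabababbbaaabbaaabba'
  #13 SA[13]=29  'aabbaaabba'
  #14 SA[14]=5  'abaaaaabbaaabaaabababbbaaabbaaabba'
  #15 SA[15]=16  'abaaabababbbaaabbaaabba'
  #16 SA[16]=0  'abaababaaaaabbaaabaaabababbbaaabbaaabba'
  #17 SA[17]=3  'ababaaaaabbaaabaaabababbbaaabbaaabba'
  #18 SA[18]=20  'abababbbaaabbaaabba'
  #19 SA[19]=22  'ababbbaaabbaaabba'
  #20 SA[20]=35  'abba'
  #21 SA[21]=11  'abbaaabaaabababbbaaabbaaabba'
  #22 SA[22]=30  'abbaaabba'
  #23 SA[23]=24  'abbbaaabbaaabba'
  #24 SA[24]=37  'ba'
  #25 SA[25]=6  'baaaaabbaaabaaabababbbaaabbaaabba'
  #26 SA[26]=13  'baaabaaabababbbaaabbaaabba'
  #27 SA[27]=17  'baaabababbbaaabbaaabba'
  #28 SA[28]=32  'baaabba'
  #29 SA[29]=27  'baaabbaaabba'
  #30 SA[30]=1  'baababaaaaabbaaabaaabababbbaaabbaaabba'
  #31 SA[31]=4  'babaaaaabbaaabaaabababbbaaabbaaabba'
  #32 SA[32]=21  'bababbbaaabbaaabba'
  #33 SA[33]=23  'babbbaaabbaaabba'
  #34 SA[34]=36  'bba'
  #35 SA[35]=12  'bbaaabaaabababbbaaabbaaabba'
  #36 SA[36]=31  'bbaaabba'
  #37 SA[37]=26  'bbaaabbaaabba'
  #38 SA[38]=25  'bbbaaabbaaabba'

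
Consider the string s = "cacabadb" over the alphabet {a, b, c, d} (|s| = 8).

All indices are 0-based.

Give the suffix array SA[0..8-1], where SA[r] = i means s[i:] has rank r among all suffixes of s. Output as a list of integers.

rank | idx | suffix
   0 |   3 | abadb
   1 |   1 | acabadb
   2 |   5 | adb
   3 |   7 | b
   4 |   4 | badb
   5 |   2 | cabadb
   6 |   0 | cacabadb
   7 |   6 | db

[3, 1, 5, 7, 4, 2, 0, 6]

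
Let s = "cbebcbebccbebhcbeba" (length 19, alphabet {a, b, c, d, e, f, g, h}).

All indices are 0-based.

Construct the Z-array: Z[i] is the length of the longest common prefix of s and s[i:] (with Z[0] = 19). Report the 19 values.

[19, 0, 0, 0, 5, 0, 0, 0, 1, 4, 0, 0, 0, 0, 4, 0, 0, 0, 0]

Z[0]=19
i=1: outside box; Z[1]=0
i=2: outside box; Z[2]=0
i=3: outside box; Z[3]=0
i=4: outside box; Z[4]=5 extend→box=[4,9)
i=5: min(r-i=4, Z[1]=0)=0; Z[5]=0
i=6: min(r-i=3, Z[2]=0)=0; Z[6]=0
i=7: min(r-i=2, Z[3]=0)=0; Z[7]=0
i=8: min(r-i=1, Z[4]=5)=1; Z[8]=1
i=9: outside box; Z[9]=4 extend→box=[9,13)
i=10: min(r-i=3, Z[1]=0)=0; Z[10]=0
i=11: min(r-i=2, Z[2]=0)=0; Z[11]=0
i=12: min(r-i=1, Z[3]=0)=0; Z[12]=0
i=13: outside box; Z[13]=0
i=14: outside box; Z[14]=4 extend→box=[14,18)
i=15: min(r-i=3, Z[1]=0)=0; Z[15]=0
i=16: min(r-i=2, Z[2]=0)=0; Z[16]=0
i=17: min(r-i=1, Z[3]=0)=0; Z[17]=0
i=18: outside box; Z[18]=0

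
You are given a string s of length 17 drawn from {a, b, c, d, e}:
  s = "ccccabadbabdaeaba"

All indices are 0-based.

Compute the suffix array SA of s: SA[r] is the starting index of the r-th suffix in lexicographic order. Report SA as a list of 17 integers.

[16, 14, 4, 9, 6, 12, 15, 8, 5, 10, 3, 2, 1, 0, 11, 7, 13]

rank→(start, suffix):
  0 → (16, 'a')
  1 → (14, 'aba')
  2 → (4, 'abadbabdaeaba')
  3 → (9, 'abdaeaba')
  4 → (6, 'adbabdaeaba')
  5 → (12, 'aeaba')
  6 → (15, 'ba')
  7 → (8, 'babdaeaba')
  8 → (5, 'badbabdaeaba')
  9 → (10, 'bdaeaba')
  10 → (3, 'cabadbabdaeaba')
  11 → (2, 'ccabadbabdaeaba')
  12 → (1, 'cccabadbabdaeaba')
  13 → (0, 'ccccabadbabdaeaba')
  14 → (11, 'daeaba')
  15 → (7, 'dbabdaeaba')
  16 → (13, 'eaba')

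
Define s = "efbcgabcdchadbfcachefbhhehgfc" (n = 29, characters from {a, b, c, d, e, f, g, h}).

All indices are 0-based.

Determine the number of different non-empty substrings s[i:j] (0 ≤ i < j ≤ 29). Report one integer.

rank | idx | suffix
   0 |   5 | abcdchadbfcachefbhhehgfc
   1 |  16 | achefbhhehgfc
   2 |  11 | adbfcachefbhhehgfc
   3 |   6 | bcdchadbfcachefbhhehgfc
   4 |   2 | bcgabcdchadbfcachefbhhehgfc
   5 |  13 | bfcachefbhhehgfc
   6 |  21 | bhhehgfc
   7 |  28 | c
   8 |  15 | cachefbhhehgfc
   9 |   7 | cdchadbfcachefbhhehgfc
  10 |   3 | cgabcdchadbfcachefbhhehgfc
  11 |   9 | chadbfcachefbhhehgfc
  12 |  17 | chefbhhehgfc
  13 |  12 | dbfcachefbhhehgfc
  14 |   8 | dchadbfcachefbhhehgfc
  15 |   0 | efbcgabcdchadbfcachefbhhehgfc
  16 |  19 | efbhhehgfc
  17 |  24 | ehgfc
  18 |   1 | fbcgabcdchadbfcachefbhhehgfc
  19 |  20 | fbhhehgfc
  20 |  27 | fc
  21 |  14 | fcachefbhhehgfc
  22 |   4 | gabcdchadbfcachefbhhehgfc
  23 |  26 | gfc
  24 |  10 | hadbfcachefbhhehgfc
  25 |  18 | hefbhhehgfc
  26 |  23 | hehgfc
  27 |  25 | hgfc
  28 |  22 | hhehgfc

SA = [5, 16, 11, 6, 2, 13, 21, 28, 15, 7, 3, 9, 17, 12, 8, 0, 19, 24, 1, 20, 27, 14, 4, 26, 10, 18, 23, 25, 22]
rank  pair      lcp
   1  s[5:],s[16:]  1  'a'
   2  s[16:],s[11:]  1  'a'
   3  s[11:],s[6:]  0  ''
   4  s[6:],s[2:]  2  'bc'
   5  s[2:],s[13:]  1  'b'
   6  s[13:],s[21:]  1  'b'
   7  s[21:],s[28:]  0  ''
   8  s[28:],s[15:]  1  'c'
   9  s[15:],s[7:]  1  'c'
  10  s[7:],s[3:]  1  'c'
  11  s[3:],s[9:]  1  'c'
  12  s[9:],s[17:]  2  'ch'
  13  s[17:],s[12:]  0  ''
  14  s[12:],s[8:]  1  'd'
  15  s[8:],s[0:]  0  ''
  16  s[0:],s[19:]  3  'efb'
  17  s[19:],s[24:]  1  'e'
  18  s[24:],s[1:]  0  ''
  19  s[1:],s[20:]  2  'fb'
  20  s[20:],s[27:]  1  'f'
  21  s[27:],s[14:]  2  'fc'
  22  s[14:],s[4:]  0  ''
  23  s[4:],s[26:]  1  'g'
  24  s[26:],s[10:]  0  ''
  25  s[10:],s[18:]  1  'h'
  26  s[18:],s[23:]  2  'he'
  27  s[23:],s[25:]  1  'h'
  28  s[25:],s[22:]  1  'h'

n(n+1)/2 = 29·30/2 = 435
Σ LCP = 0 + 1 + 1 + 0 + 2 + 1 + 1 + 0 + 1 + 1 + 1 + 1 + 2 + 0 + 1 + 0 + 3 + 1 + 0 + 2 + 1 + 2 + 0 + 1 + 0 + 1 + 2 + 1 + 1 = 28
distinct = 435 − 28 = 407

407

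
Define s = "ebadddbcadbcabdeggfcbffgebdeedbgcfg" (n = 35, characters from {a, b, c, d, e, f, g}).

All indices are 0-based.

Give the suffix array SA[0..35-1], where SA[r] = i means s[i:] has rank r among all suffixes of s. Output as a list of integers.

[12, 8, 2, 1, 10, 6, 25, 13, 20, 30, 11, 7, 19, 32, 9, 5, 29, 4, 3, 26, 14, 0, 24, 28, 27, 15, 18, 21, 33, 22, 34, 31, 23, 17, 16]

rank | idx | suffix
   0 |  12 | abdeggfcbffgebdeedbgcfg
   1 |   8 | adbcabdeggfcbffgebdeedbgcfg
   2 |   2 | adddbcadbcabdeggfcbffgebdeedbgcfg
   3 |   1 | badddbcadbcabdeggfcbffgebdeedbgcfg
   4 |  10 | bcabdeggfcbffgebdeedbgcfg
   5 |   6 | bcadbcabdeggfcbffgebdeedbgcfg
   6 |  25 | bdeedbgcfg
   7 |  13 | bdeggfcbffgebdeedbgcfg
   8 |  20 | bffgebdeedbgcfg
   9 |  30 | bgcfg
  10 |  11 | cabdeggfcbffgebdeedbgcfg
  11 |   7 | cadbcabdeggfcbffgebdeedbgcfg
  12 |  19 | cbffgebdeedbgcfg
  13 |  32 | cfg
  14 |   9 | dbcabdeggfcbffgebdeedbgcfg
  15 |   5 | dbcadbcabdeggfcbffgebdeedbgcfg
  16 |  29 | dbgcfg
  17 |   4 | ddbcadbcabdeggfcbffgebdeedbgcfg
  18 |   3 | dddbcadbcabdeggfcbffgebdeedbgcfg
  19 |  26 | deedbgcfg
  20 |  14 | deggfcbffgebdeedbgcfg
  21 |   0 | ebadddbcadbcabdeggfcbffgebdeedbgcfg
  22 |  24 | ebdeedbgcfg
  23 |  28 | edbgcfg
  24 |  27 | eedbgcfg
  25 |  15 | eggfcbffgebdeedbgcfg
  26 |  18 | fcbffgebdeedbgcfg
  27 |  21 | ffgebdeedbgcfg
  28 |  33 | fg
  29 |  22 | fgebdeedbgcfg
  30 |  34 | g
  31 |  31 | gcfg
  32 |  23 | gebdeedbgcfg
  33 |  17 | gfcbffgebdeedbgcfg
  34 |  16 | ggfcbffgebdeedbgcfg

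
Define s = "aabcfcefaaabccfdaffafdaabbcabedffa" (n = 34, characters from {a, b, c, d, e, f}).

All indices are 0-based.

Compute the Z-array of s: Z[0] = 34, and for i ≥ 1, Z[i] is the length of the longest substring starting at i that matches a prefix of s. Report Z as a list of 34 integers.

[34, 1, 0, 0, 0, 0, 0, 0, 2, 4, 1, 0, 0, 0, 0, 0, 1, 0, 0, 1, 0, 0, 3, 1, 0, 0, 0, 1, 0, 0, 0, 0, 0, 1]

Z[0]=34
i=1: i≥r, start 0; Z[1]=1 extend→box=[1,2)
i=2: i≥r, start 0; Z[2]=0
i=3: i≥r, start 0; Z[3]=0
i=4: i≥r, start 0; Z[4]=0
i=5: i≥r, start 0; Z[5]=0
i=6: i≥r, start 0; Z[6]=0
i=7: i≥r, start 0; Z[7]=0
i=8: i≥r, start 0; Z[8]=2 extend→box=[8,10)
i=9: min(r-i=1, Z[1]=1)=1; Z[9]=4 extend→box=[9,13)
i=10: min(r-i=3, Z[1]=1)=1; Z[10]=1
i=11: min(r-i=2, Z[2]=0)=0; Z[11]=0
i=12: min(r-i=1, Z[3]=0)=0; Z[12]=0
i=13: i≥r, start 0; Z[13]=0
i=14: i≥r, start 0; Z[14]=0
i=15: i≥r, start 0; Z[15]=0
i=16: i≥r, start 0; Z[16]=1 extend→box=[16,17)
i=17: i≥r, start 0; Z[17]=0
i=18: i≥r, start 0; Z[18]=0
i=19: i≥r, start 0; Z[19]=1 extend→box=[19,20)
i=20: i≥r, start 0; Z[20]=0
i=21: i≥r, start 0; Z[21]=0
i=22: i≥r, start 0; Z[22]=3 extend→box=[22,25)
i=23: min(r-i=2, Z[1]=1)=1; Z[23]=1
i=24: min(r-i=1, Z[2]=0)=0; Z[24]=0
i=25: i≥r, start 0; Z[25]=0
i=26: i≥r, start 0; Z[26]=0
i=27: i≥r, start 0; Z[27]=1 extend→box=[27,28)
i=28: i≥r, start 0; Z[28]=0
i=29: i≥r, start 0; Z[29]=0
i=30: i≥r, start 0; Z[30]=0
i=31: i≥r, start 0; Z[31]=0
i=32: i≥r, start 0; Z[32]=0
i=33: i≥r, start 0; Z[33]=1 extend→box=[33,34)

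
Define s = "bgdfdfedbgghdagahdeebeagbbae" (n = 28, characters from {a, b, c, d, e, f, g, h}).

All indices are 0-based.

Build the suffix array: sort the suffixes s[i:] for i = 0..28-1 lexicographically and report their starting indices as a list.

sorted suffixes:
  #0 SA[0]=26  'ae'
  #1 SA[1]=13  'agahdeebeagbbae'
  #2 SA[2]=22  'agbbae'
  #3 SA[3]=15  'ahdeebeagbbae'
  #4 SA[4]=25  'bae'
  #5 SA[5]=24  'bbae'
  #6 SA[6]=20  'beagbbae'
  #7 SA[7]=0  'bgdfdfedbgghdagahdeebeagbbae'
  #8 SA[8]=8  'bgghdagahdeebeagbbae'
  #9 SA[9]=12  'dagahdeebeagbbae'
  #10 SA[10]=7  'dbgghdagahdeebeagbbae'
  #11 SA[11]=17  'deebeagbbae'
  #12 SA[12]=2  'dfdfedbgghdagahdeebeagbbae'
  #13 SA[13]=4  'dfedbgghdagahdeebeagbbae'
  #14 SA[14]=27  'e'
  #15 SA[15]=21  'eagbbae'
  #16 SA[16]=19  'ebeagbbae'
  #17 SA[17]=6  'edbgghdagahdeebeagbbae'
  #18 SA[18]=18  'eebeagbbae'
  #19 SA[19]=3  'fdfedbgghdagahdeebeagbbae'
  #20 SA[20]=5  'fedbgghdagahdeebeagbbae'
  #21 SA[21]=14  'gahdeebeagbbae'
  #22 SA[22]=23  'gbbae'
  #23 SA[23]=1  'gdfdfedbgghdagahdeebeagbbae'
  #24 SA[24]=9  'gghdagahdeebeagbbae'
  #25 SA[25]=10  'ghdagahdeebeagbbae'
  #26 SA[26]=11  'hdagahdeebeagbbae'
  #27 SA[27]=16  'hdeebeagbbae'

[26, 13, 22, 15, 25, 24, 20, 0, 8, 12, 7, 17, 2, 4, 27, 21, 19, 6, 18, 3, 5, 14, 23, 1, 9, 10, 11, 16]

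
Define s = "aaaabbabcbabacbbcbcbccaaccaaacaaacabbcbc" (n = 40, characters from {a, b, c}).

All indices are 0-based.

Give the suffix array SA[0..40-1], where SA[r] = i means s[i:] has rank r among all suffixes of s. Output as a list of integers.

rank→(start, suffix):
  0 → (0, 'aaaabbabcbabacbbcbcbccaaccaaacaaacabbcbc')
  1 → (1, 'aaabbabcbabacbbcbcbccaaccaaacaaacabbcbc')
  2 → (26, 'aaacaaacabbcbc')
  3 → (30, 'aaacabbcbc')
  4 → (2, 'aabbabcbabacbbcbcbccaaccaaacaaacabbcbc')
  5 → (27, 'aacaaacabbcbc')
  6 → (31, 'aacabbcbc')
  7 → (22, 'aaccaaacaaacabbcbc')
  8 → (10, 'abacbbcbcbccaaccaaacaaacabbcbc')
  9 → (3, 'abbabcbabacbbcbcbccaaccaaacaaacabbcbc')
  10 → (34, 'abbcbc')
  11 → (6, 'abcbabacbbcbcbccaaccaaacaaacabbcbc')
  12 → (28, 'acaaacabbcbc')
  13 → (32, 'acabbcbc')
  14 → (12, 'acbbcbcbccaaccaaacaaacabbcbc')
  15 → (23, 'accaaacaaacabbcbc')
  16 → (9, 'babacbbcbcbccaaccaaacaaacabbcbc')
  17 → (5, 'babcbabacbbcbcbccaaccaaacaaacabbcbc')
  18 → (11, 'bacbbcbcbccaaccaaacaaacabbcbc')
  19 → (4, 'bbabcbabacbbcbcbccaaccaaacaaacabbcbc')
  20 → (35, 'bbcbc')
  21 → (14, 'bbcbcbccaaccaaacaaacabbcbc')
  22 → (38, 'bc')
  23 → (7, 'bcbabacbbcbcbccaaccaaacaaacabbcbc')
  24 → (36, 'bcbc')
  25 → (15, 'bcbcbccaaccaaacaaacabbcbc')
  26 → (17, 'bcbccaaccaaacaaacabbcbc')
  27 → (19, 'bccaaccaaacaaacabbcbc')
  28 → (39, 'c')
  29 → (25, 'caaacaaacabbcbc')
  30 → (29, 'caaacabbcbc')
  31 → (21, 'caaccaaacaaacabbcbc')
  32 → (33, 'cabbcbc')
  33 → (8, 'cbabacbbcbcbccaaccaaacaaacabbcbc')
  34 → (13, 'cbbcbcbccaaccaaacaaacabbcbc')
  35 → (37, 'cbc')
  36 → (16, 'cbcbccaaccaaacaaacabbcbc')
  37 → (18, 'cbccaaccaaacaaacabbcbc')
  38 → (24, 'ccaaacaaacabbcbc')
  39 → (20, 'ccaaccaaacaaacabbcbc')

[0, 1, 26, 30, 2, 27, 31, 22, 10, 3, 34, 6, 28, 32, 12, 23, 9, 5, 11, 4, 35, 14, 38, 7, 36, 15, 17, 19, 39, 25, 29, 21, 33, 8, 13, 37, 16, 18, 24, 20]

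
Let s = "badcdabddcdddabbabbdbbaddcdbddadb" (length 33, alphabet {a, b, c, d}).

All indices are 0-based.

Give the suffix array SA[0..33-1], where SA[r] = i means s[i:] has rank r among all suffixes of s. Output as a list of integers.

[13, 16, 5, 30, 1, 22, 32, 15, 0, 21, 14, 20, 17, 18, 27, 6, 3, 25, 9, 12, 4, 29, 31, 19, 26, 2, 24, 8, 11, 28, 23, 7, 10]

sorted suffixes:
  #0 SA[0]=13  'abbabbdbbaddcdbddadb'
  #1 SA[1]=16  'abbdbbaddcdbddadb'
  #2 SA[2]=5  'abddcdddabbabbdbbaddcdbddadb'
  #3 SA[3]=30  'adb'
  #4 SA[4]=1  'adcdabddcdddabbabbdbbaddcdbddadb'
  #5 SA[5]=22  'addcdbddadb'
  #6 SA[6]=32  'b'
  #7 SA[7]=15  'babbdbbaddcdbddadb'
  #8 SA[8]=0  'badcdabddcdddabbabbdbbaddcdbddadb'
  #9 SA[9]=21  'baddcdbddadb'
  #10 SA[10]=14  'bbabbdbbaddcdbddadb'
  #11 SA[11]=20  'bbaddcdbddadb'
  #12 SA[12]=17  'bbdbbaddcdbddadb'
  #13 SA[13]=18  'bdbbaddcdbddadb'
  #14 SA[14]=27  'bddadb'
  #15 SA[15]=6  'bddcdddabbabbdbbaddcdbddadb'
  #16 SA[16]=3  'cdabddcdddabbabbdbbaddcdbddadb'
  #17 SA[17]=25  'cdbddadb'
  #18 SA[18]=9  'cdddabbabbdbbaddcdbddadb'
  #19 SA[19]=12  'dabbabbdbbaddcdbddadb'
  #20 SA[20]=4  'dabddcdddabbabbdbbaddcdbddadb'
  #21 SA[21]=29  'dadb'
  #22 SA[22]=31  'db'
  #23 SA[23]=19  'dbbaddcdbddadb'
  #24 SA[24]=26  'dbddadb'
  #25 SA[25]=2  'dcdabddcdddabbabbdbbaddcdbddadb'
  #26 SA[26]=24  'dcdbddadb'
  #27 SA[27]=8  'dcdddabbabbdbbaddcdbddadb'
  #28 SA[28]=11  'ddabbabbdbbaddcdbddadb'
  #29 SA[29]=28  'ddadb'
  #30 SA[30]=23  'ddcdbddadb'
  #31 SA[31]=7  'ddcdddabbabbdbbaddcdbddadb'
  #32 SA[32]=10  'dddabbabbdbbaddcdbddadb'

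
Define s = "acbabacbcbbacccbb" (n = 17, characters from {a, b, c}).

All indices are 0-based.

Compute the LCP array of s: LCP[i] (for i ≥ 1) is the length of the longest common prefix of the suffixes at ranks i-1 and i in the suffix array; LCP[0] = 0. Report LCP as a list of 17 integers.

rank | idx | suffix
   0 |   3 | abacbcbbacccbb
   1 |   0 | acbabacbcbbacccbb
   2 |   5 | acbcbbacccbb
   3 |  11 | acccbb
   4 |  16 | b
   5 |   2 | babacbcbbacccbb
   6 |   4 | bacbcbbacccbb
   7 |  10 | bacccbb
   8 |  15 | bb
   9 |   9 | bbacccbb
  10 |   7 | bcbbacccbb
  11 |   1 | cbabacbcbbacccbb
  12 |  14 | cbb
  13 |   8 | cbbacccbb
  14 |   6 | cbcbbacccbb
  15 |  13 | ccbb
  16 |  12 | cccbb

SA = [3, 0, 5, 11, 16, 2, 4, 10, 15, 9, 7, 1, 14, 8, 6, 13, 12]
[i] adj suffixes → lcp
  [1] 3/0 → 1 ('a')
  [2] 0/5 → 3 ('acb')
  [3] 5/11 → 2 ('ac')
  [4] 11/16 → 0 ('')
  [5] 16/2 → 1 ('b')
  [6] 2/4 → 2 ('ba')
  [7] 4/10 → 3 ('bac')
  [8] 10/15 → 1 ('b')
  [9] 15/9 → 2 ('bb')
  [10] 9/7 → 1 ('b')
  [11] 7/1 → 0 ('')
  [12] 1/14 → 2 ('cb')
  [13] 14/8 → 3 ('cbb')
  [14] 8/6 → 2 ('cb')
  [15] 6/13 → 1 ('c')
  [16] 13/12 → 2 ('cc')

[0, 1, 3, 2, 0, 1, 2, 3, 1, 2, 1, 0, 2, 3, 2, 1, 2]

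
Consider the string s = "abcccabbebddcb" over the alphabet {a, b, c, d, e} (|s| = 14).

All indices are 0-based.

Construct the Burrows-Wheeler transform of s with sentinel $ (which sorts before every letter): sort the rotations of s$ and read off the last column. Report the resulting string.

rank  rotation         last
    0  $abcccabbebddcb  b
    1  abbebddcb$abccc  c
    2  abcccabbebddcb$  $
    3  b$abcccabbebddc  c
    4  bbebddcb$abccca  a
    5  bcccabbebddcb$a  a
    6  bddcb$abcccabbe  e
    7  bebddcb$abcccab  b
    8  cabbebddcb$abcc  c
    9  cb$abcccabbebdd  d
   10  ccabbebddcb$abc  c
   11  cccabbebddcb$ab  b
   12  dcb$abcccabbebd  d
   13  ddcb$abcccabbeb  b
   14  ebddcb$abcccabb  b

bc$caaebcdcbdbb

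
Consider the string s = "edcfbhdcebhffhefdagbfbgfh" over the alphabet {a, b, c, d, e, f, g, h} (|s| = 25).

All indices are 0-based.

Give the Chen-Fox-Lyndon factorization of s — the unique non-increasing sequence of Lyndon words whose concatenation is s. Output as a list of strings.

emit factor 1: 'e' (i=0, period=1)
emit factor 2: 'd' (i=1, period=1)
emit factor 3: 'cf' (i=2, period=2)
emit factor 4: 'bhdcebhffhefd' (i=4, period=13)
emit factor 5: 'agbfbgfh' (i=17, period=8)

["e", "d", "cf", "bhdcebhffhefd", "agbfbgfh"]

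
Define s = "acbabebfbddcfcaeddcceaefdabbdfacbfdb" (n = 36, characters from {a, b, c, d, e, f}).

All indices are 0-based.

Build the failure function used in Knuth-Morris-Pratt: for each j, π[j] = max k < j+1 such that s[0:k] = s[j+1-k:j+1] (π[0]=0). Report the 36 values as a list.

π[0] = 0
j=1 s[j]='c': π[1]=0 (border '')
j=2 s[j]='b': π[2]=0 (border '')
j=3 s[j]='a': π[3]=1 (border 'a')
j=4 s[j]='b': k: 1→0; π[4]=0 (border '')
j=5 s[j]='e': π[5]=0 (border '')
j=6 s[j]='b': π[6]=0 (border '')
j=7 s[j]='f': π[7]=0 (border '')
j=8 s[j]='b': π[8]=0 (border '')
j=9 s[j]='d': π[9]=0 (border '')
j=10 s[j]='d': π[10]=0 (border '')
j=11 s[j]='c': π[11]=0 (border '')
j=12 s[j]='f': π[12]=0 (border '')
j=13 s[j]='c': π[13]=0 (border '')
j=14 s[j]='a': π[14]=1 (border 'a')
j=15 s[j]='e': k: 1→0; π[15]=0 (border '')
j=16 s[j]='d': π[16]=0 (border '')
j=17 s[j]='d': π[17]=0 (border '')
j=18 s[j]='c': π[18]=0 (border '')
j=19 s[j]='c': π[19]=0 (border '')
j=20 s[j]='e': π[20]=0 (border '')
j=21 s[j]='a': π[21]=1 (border 'a')
j=22 s[j]='e': k: 1→0; π[22]=0 (border '')
j=23 s[j]='f': π[23]=0 (border '')
j=24 s[j]='d': π[24]=0 (border '')
j=25 s[j]='a': π[25]=1 (border 'a')
j=26 s[j]='b': k: 1→0; π[26]=0 (border '')
j=27 s[j]='b': π[27]=0 (border '')
j=28 s[j]='d': π[28]=0 (border '')
j=29 s[j]='f': π[29]=0 (border '')
j=30 s[j]='a': π[30]=1 (border 'a')
j=31 s[j]='c': π[31]=2 (border 'ac')
j=32 s[j]='b': π[32]=3 (border 'acb')
j=33 s[j]='f': k: 3→0; π[33]=0 (border '')
j=34 s[j]='d': π[34]=0 (border '')
j=35 s[j]='b': π[35]=0 (border '')

[0, 0, 0, 1, 0, 0, 0, 0, 0, 0, 0, 0, 0, 0, 1, 0, 0, 0, 0, 0, 0, 1, 0, 0, 0, 1, 0, 0, 0, 0, 1, 2, 3, 0, 0, 0]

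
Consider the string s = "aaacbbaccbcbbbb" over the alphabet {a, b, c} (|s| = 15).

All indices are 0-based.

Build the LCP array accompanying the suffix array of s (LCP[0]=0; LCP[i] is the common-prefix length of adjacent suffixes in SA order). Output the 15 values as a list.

rank→(start, suffix):
  0 → (0, 'aaacbbaccbcbbbb')
  1 → (1, 'aacbbaccbcbbbb')
  2 → (2, 'acbbaccbcbbbb')
  3 → (6, 'accbcbbbb')
  4 → (14, 'b')
  5 → (5, 'baccbcbbbb')
  6 → (13, 'bb')
  7 → (4, 'bbaccbcbbbb')
  8 → (12, 'bbb')
  9 → (11, 'bbbb')
  10 → (9, 'bcbbbb')
  11 → (3, 'cbbaccbcbbbb')
  12 → (10, 'cbbbb')
  13 → (8, 'cbcbbbb')
  14 → (7, 'ccbcbbbb')

SA = [0, 1, 2, 6, 14, 5, 13, 4, 12, 11, 9, 3, 10, 8, 7]
rank  pair      lcp
   1  s[0:],s[1:]  2  'aa'
   2  s[1:],s[2:]  1  'a'
   3  s[2:],s[6:]  2  'ac'
   4  s[6:],s[14:]  0  ''
   5  s[14:],s[5:]  1  'b'
   6  s[5:],s[13:]  1  'b'
   7  s[13:],s[4:]  2  'bb'
   8  s[4:],s[12:]  2  'bb'
   9  s[12:],s[11:]  3  'bbb'
  10  s[11:],s[9:]  1  'b'
  11  s[9:],s[3:]  0  ''
  12  s[3:],s[10:]  3  'cbb'
  13  s[10:],s[8:]  2  'cb'
  14  s[8:],s[7:]  1  'c'

[0, 2, 1, 2, 0, 1, 1, 2, 2, 3, 1, 0, 3, 2, 1]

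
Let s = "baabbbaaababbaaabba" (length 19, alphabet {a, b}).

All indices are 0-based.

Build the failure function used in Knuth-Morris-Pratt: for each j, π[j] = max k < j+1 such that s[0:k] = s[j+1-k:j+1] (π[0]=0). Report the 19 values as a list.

π[0] = 0
j=1 s[j]='a': π[1]=0 (border '')
j=2 s[j]='a': π[2]=0 (border '')
j=3 s[j]='b': π[3]=1 (border 'b')
j=4 s[j]='b': k: 1→0; π[4]=1 (border 'b')
j=5 s[j]='b': k: 1→0; π[5]=1 (border 'b')
j=6 s[j]='a': π[6]=2 (border 'ba')
j=7 s[j]='a': π[7]=3 (border 'baa')
j=8 s[j]='a': k: 3→0; π[8]=0 (border '')
j=9 s[j]='b': π[9]=1 (border 'b')
j=10 s[j]='a': π[10]=2 (border 'ba')
j=11 s[j]='b': k: 2→0; π[11]=1 (border 'b')
j=12 s[j]='b': k: 1→0; π[12]=1 (border 'b')
j=13 s[j]='a': π[13]=2 (border 'ba')
j=14 s[j]='a': π[14]=3 (border 'baa')
j=15 s[j]='a': k: 3→0; π[15]=0 (border '')
j=16 s[j]='b': π[16]=1 (border 'b')
j=17 s[j]='b': k: 1→0; π[17]=1 (border 'b')
j=18 s[j]='a': π[18]=2 (border 'ba')

[0, 0, 0, 1, 1, 1, 2, 3, 0, 1, 2, 1, 1, 2, 3, 0, 1, 1, 2]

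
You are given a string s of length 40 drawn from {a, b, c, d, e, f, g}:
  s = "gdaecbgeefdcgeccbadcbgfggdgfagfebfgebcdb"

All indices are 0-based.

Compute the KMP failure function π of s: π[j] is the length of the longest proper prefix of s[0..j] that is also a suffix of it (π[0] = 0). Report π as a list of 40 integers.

π[0] = 0
j=1 s[j]='d': π[1]=0 (border '')
j=2 s[j]='a': π[2]=0 (border '')
j=3 s[j]='e': π[3]=0 (border '')
j=4 s[j]='c': π[4]=0 (border '')
j=5 s[j]='b': π[5]=0 (border '')
j=6 s[j]='g': π[6]=1 (border 'g')
j=7 s[j]='e': k: 1→0; π[7]=0 (border '')
j=8 s[j]='e': π[8]=0 (border '')
j=9 s[j]='f': π[9]=0 (border '')
j=10 s[j]='d': π[10]=0 (border '')
j=11 s[j]='c': π[11]=0 (border '')
j=12 s[j]='g': π[12]=1 (border 'g')
j=13 s[j]='e': k: 1→0; π[13]=0 (border '')
j=14 s[j]='c': π[14]=0 (border '')
j=15 s[j]='c': π[15]=0 (border '')
j=16 s[j]='b': π[16]=0 (border '')
j=17 s[j]='a': π[17]=0 (border '')
j=18 s[j]='d': π[18]=0 (border '')
j=19 s[j]='c': π[19]=0 (border '')
j=20 s[j]='b': π[20]=0 (border '')
j=21 s[j]='g': π[21]=1 (border 'g')
j=22 s[j]='f': k: 1→0; π[22]=0 (border '')
j=23 s[j]='g': π[23]=1 (border 'g')
j=24 s[j]='g': k: 1→0; π[24]=1 (border 'g')
j=25 s[j]='d': π[25]=2 (border 'gd')
j=26 s[j]='g': k: 2→0; π[26]=1 (border 'g')
j=27 s[j]='f': k: 1→0; π[27]=0 (border '')
j=28 s[j]='a': π[28]=0 (border '')
j=29 s[j]='g': π[29]=1 (border 'g')
j=30 s[j]='f': k: 1→0; π[30]=0 (border '')
j=31 s[j]='e': π[31]=0 (border '')
j=32 s[j]='b': π[32]=0 (border '')
j=33 s[j]='f': π[33]=0 (border '')
j=34 s[j]='g': π[34]=1 (border 'g')
j=35 s[j]='e': k: 1→0; π[35]=0 (border '')
j=36 s[j]='b': π[36]=0 (border '')
j=37 s[j]='c': π[37]=0 (border '')
j=38 s[j]='d': π[38]=0 (border '')
j=39 s[j]='b': π[39]=0 (border '')

[0, 0, 0, 0, 0, 0, 1, 0, 0, 0, 0, 0, 1, 0, 0, 0, 0, 0, 0, 0, 0, 1, 0, 1, 1, 2, 1, 0, 0, 1, 0, 0, 0, 0, 1, 0, 0, 0, 0, 0]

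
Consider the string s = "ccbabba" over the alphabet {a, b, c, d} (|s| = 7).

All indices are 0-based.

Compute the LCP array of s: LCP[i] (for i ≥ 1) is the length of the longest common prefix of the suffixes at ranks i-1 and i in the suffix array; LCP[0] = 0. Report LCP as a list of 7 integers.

rank→(start, suffix):
  0 → (6, 'a')
  1 → (3, 'abba')
  2 → (5, 'ba')
  3 → (2, 'babba')
  4 → (4, 'bba')
  5 → (1, 'cbabba')
  6 → (0, 'ccbabba')

SA = [6, 3, 5, 2, 4, 1, 0]
rank  pair      lcp
   1  s[6:],s[3:]  1  'a'
   2  s[3:],s[5:]  0  ''
   3  s[5:],s[2:]  2  'ba'
   4  s[2:],s[4:]  1  'b'
   5  s[4:],s[1:]  0  ''
   6  s[1:],s[0:]  1  'c'

[0, 1, 0, 2, 1, 0, 1]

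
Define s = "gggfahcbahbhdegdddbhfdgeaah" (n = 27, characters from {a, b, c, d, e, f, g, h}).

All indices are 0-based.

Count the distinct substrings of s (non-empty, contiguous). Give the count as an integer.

354

sorted suffixes:
  #0 SA[0]=24  'aah'
  #1 SA[1]=25  'ah'
  #2 SA[2]=8  'ahbhdegdddbhfdgeaah'
  #3 SA[3]=4  'ahcbahbhdegdddbhfdgeaah'
  #4 SA[4]=7  'bahbhdegdddbhfdgeaah'
  #5 SA[5]=10  'bhdegdddbhfdgeaah'
  #6 SA[6]=18  'bhfdgeaah'
  #7 SA[7]=6  'cbahbhdegdddbhfdgeaah'
  #8 SA[8]=17  'dbhfdgeaah'
  #9 SA[9]=16  'ddbhfdgeaah'
  #10 SA[10]=15  'dddbhfdgeaah'
  #11 SA[11]=12  'degdddbhfdgeaah'
  #12 SA[12]=21  'dgeaah'
  #13 SA[13]=23  'eaah'
  #14 SA[14]=13  'egdddbhfdgeaah'
  #15 SA[15]=3  'fahcbahbhdegdddbhfdgeaah'
  #16 SA[16]=20  'fdgeaah'
  #17 SA[17]=14  'gdddbhfdgeaah'
  #18 SA[18]=22  'geaah'
  #19 SA[19]=2  'gfahcbahbhdegdddbhfdgeaah'
  #20 SA[20]=1  'ggfahcbahbhdegdddbhfdgeaah'
  #21 SA[21]=0  'gggfahcbahbhdegdddbhfdgeaah'
  #22 SA[22]=26  'h'
  #23 SA[23]=9  'hbhdegdddbhfdgeaah'
  #24 SA[24]=5  'hcbahbhdegdddbhfdgeaah'
  #25 SA[25]=11  'hdegdddbhfdgeaah'
  #26 SA[26]=19  'hfdgeaah'

SA = [24, 25, 8, 4, 7, 10, 18, 6, 17, 16, 15, 12, 21, 23, 13, 3, 20, 14, 22, 2, 1, 0, 26, 9, 5, 11, 19]
i: (SA[i-1],SA[i]) lcp shared
  1: (24,25) 1 'a'
  2: (25,8) 2 'ah'
  3: (8,4) 2 'ah'
  4: (4,7) 0 ''
  5: (7,10) 1 'b'
  6: (10,18) 2 'bh'
  7: (18,6) 0 ''
  8: (6,17) 0 ''
  9: (17,16) 1 'd'
  10: (16,15) 2 'dd'
  11: (15,12) 1 'd'
  12: (12,21) 1 'd'
  13: (21,23) 0 ''
  14: (23,13) 1 'e'
  15: (13,3) 0 ''
  16: (3,20) 1 'f'
  17: (20,14) 0 ''
  18: (14,22) 1 'g'
  19: (22,2) 1 'g'
  20: (2,1) 1 'g'
  21: (1,0) 2 'gg'
  22: (0,26) 0 ''
  23: (26,9) 1 'h'
  24: (9,5) 1 'h'
  25: (5,11) 1 'h'
  26: (11,19) 1 'h'

n(n+1)/2 = 27·28/2 = 378
Σ LCP = 0 + 1 + 2 + 2 + 0 + 1 + 2 + 0 + 0 + 1 + 2 + 1 + 1 + 0 + 1 + 0 + 1 + 0 + 1 + 1 + 1 + 2 + 0 + 1 + 1 + 1 + 1 = 24
distinct = 378 − 24 = 354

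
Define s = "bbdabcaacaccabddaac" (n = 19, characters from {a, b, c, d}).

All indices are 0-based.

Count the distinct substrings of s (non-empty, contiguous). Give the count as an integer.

166

rank→(start, suffix):
  0 → (16, 'aac')
  1 → (6, 'aacaccabddaac')
  2 → (3, 'abcaacaccabddaac')
  3 → (12, 'abddaac')
  4 → (17, 'ac')
  5 → (7, 'acaccabddaac')
  6 → (9, 'accabddaac')
  7 → (0, 'bbdabcaacaccabddaac')
  8 → (4, 'bcaacaccabddaac')
  9 → (1, 'bdabcaacaccabddaac')
  10 → (13, 'bddaac')
  11 → (18, 'c')
  12 → (5, 'caacaccabddaac')
  13 → (11, 'cabddaac')
  14 → (8, 'caccabddaac')
  15 → (10, 'ccabddaac')
  16 → (15, 'daac')
  17 → (2, 'dabcaacaccabddaac')
  18 → (14, 'ddaac')

SA = [16, 6, 3, 12, 17, 7, 9, 0, 4, 1, 13, 18, 5, 11, 8, 10, 15, 2, 14]
i: (SA[i-1],SA[i]) lcp shared
  1: (16,6) 3 'aac'
  2: (6,3) 1 'a'
  3: (3,12) 2 'ab'
  4: (12,17) 1 'a'
  5: (17,7) 2 'ac'
  6: (7,9) 2 'ac'
  7: (9,0) 0 ''
  8: (0,4) 1 'b'
  9: (4,1) 1 'b'
  10: (1,13) 2 'bd'
  11: (13,18) 0 ''
  12: (18,5) 1 'c'
  13: (5,11) 2 'ca'
  14: (11,8) 2 'ca'
  15: (8,10) 1 'c'
  16: (10,15) 0 ''
  17: (15,2) 2 'da'
  18: (2,14) 1 'd'

n(n+1)/2 = 19·20/2 = 190
Σ LCP = 0 + 3 + 1 + 2 + 1 + 2 + 2 + 0 + 1 + 1 + 2 + 0 + 1 + 2 + 2 + 1 + 0 + 2 + 1 = 24
distinct = 190 − 24 = 166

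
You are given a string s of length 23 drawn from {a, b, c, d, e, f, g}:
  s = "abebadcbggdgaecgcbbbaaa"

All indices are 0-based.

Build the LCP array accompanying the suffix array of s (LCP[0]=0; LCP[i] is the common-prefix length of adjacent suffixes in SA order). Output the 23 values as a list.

rank→(start, suffix):
  0 → (22, 'a')
  1 → (21, 'aa')
  2 → (20, 'aaa')
  3 → (0, 'abebadcbggdgaecgcbbbaaa')
  4 → (4, 'adcbggdgaecgcbbbaaa')
  5 → (12, 'aecgcbbbaaa')
  6 → (19, 'baaa')
  7 → (3, 'badcbggdgaecgcbbbaaa')
  8 → (18, 'bbaaa')
  9 → (17, 'bbbaaa')
  10 → (1, 'bebadcbggdgaecgcbbbaaa')
  11 → (7, 'bggdgaecgcbbbaaa')
  12 → (16, 'cbbbaaa')
  13 → (6, 'cbggdgaecgcbbbaaa')
  14 → (14, 'cgcbbbaaa')
  15 → (5, 'dcbggdgaecgcbbbaaa')
  16 → (10, 'dgaecgcbbbaaa')
  17 → (2, 'ebadcbggdgaecgcbbbaaa')
  18 → (13, 'ecgcbbbaaa')
  19 → (11, 'gaecgcbbbaaa')
  20 → (15, 'gcbbbaaa')
  21 → (9, 'gdgaecgcbbbaaa')
  22 → (8, 'ggdgaecgcbbbaaa')

SA = [22, 21, 20, 0, 4, 12, 19, 3, 18, 17, 1, 7, 16, 6, 14, 5, 10, 2, 13, 11, 15, 9, 8]
rank  pair      lcp
   1  s[22:],s[21:]  1  'a'
   2  s[21:],s[20:]  2  'aa'
   3  s[20:],s[0:]  1  'a'
   4  s[0:],s[4:]  1  'a'
   5  s[4:],s[12:]  1  'a'
   6  s[12:],s[19:]  0  ''
   7  s[19:],s[3:]  2  'ba'
   8  s[3:],s[18:]  1  'b'
   9  s[18:],s[17:]  2  'bb'
  10  s[17:],s[1:]  1  'b'
  11  s[1:],s[7:]  1  'b'
  12  s[7:],s[16:]  0  ''
  13  s[16:],s[6:]  2  'cb'
  14  s[6:],s[14:]  1  'c'
  15  s[14:],s[5:]  0  ''
  16  s[5:],s[10:]  1  'd'
  17  s[10:],s[2:]  0  ''
  18  s[2:],s[13:]  1  'e'
  19  s[13:],s[11:]  0  ''
  20  s[11:],s[15:]  1  'g'
  21  s[15:],s[9:]  1  'g'
  22  s[9:],s[8:]  1  'g'

[0, 1, 2, 1, 1, 1, 0, 2, 1, 2, 1, 1, 0, 2, 1, 0, 1, 0, 1, 0, 1, 1, 1]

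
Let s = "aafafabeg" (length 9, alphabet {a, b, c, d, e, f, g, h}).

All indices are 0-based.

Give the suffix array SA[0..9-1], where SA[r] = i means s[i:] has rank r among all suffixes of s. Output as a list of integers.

[0, 5, 3, 1, 6, 7, 4, 2, 8]

rank | idx | suffix
   0 |   0 | aafafabeg
   1 |   5 | abeg
   2 |   3 | afabeg
   3 |   1 | afafabeg
   4 |   6 | beg
   5 |   7 | eg
   6 |   4 | fabeg
   7 |   2 | fafabeg
   8 |   8 | g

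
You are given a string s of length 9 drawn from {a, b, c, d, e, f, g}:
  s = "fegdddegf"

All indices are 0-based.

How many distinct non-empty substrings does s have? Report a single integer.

38

rank | idx | suffix
   0 |   3 | dddegf
   1 |   4 | ddegf
   2 |   5 | degf
   3 |   1 | egdddegf
   4 |   6 | egf
   5 |   8 | f
   6 |   0 | fegdddegf
   7 |   2 | gdddegf
   8 |   7 | gf

SA = [3, 4, 5, 1, 6, 8, 0, 2, 7]
i: (SA[i-1],SA[i]) lcp shared
  1: (3,4) 2 'dd'
  2: (4,5) 1 'd'
  3: (5,1) 0 ''
  4: (1,6) 2 'eg'
  5: (6,8) 0 ''
  6: (8,0) 1 'f'
  7: (0,2) 0 ''
  8: (2,7) 1 'g'

n(n+1)/2 = 9·10/2 = 45
Σ LCP = 0 + 2 + 1 + 0 + 2 + 0 + 1 + 0 + 1 = 7
distinct = 45 − 7 = 38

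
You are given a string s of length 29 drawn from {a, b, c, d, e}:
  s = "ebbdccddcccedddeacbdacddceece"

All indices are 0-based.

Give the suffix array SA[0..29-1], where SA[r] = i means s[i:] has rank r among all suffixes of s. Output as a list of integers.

sorted suffixes:
  #0 SA[0]=16  'acbdacddceece'
  #1 SA[1]=20  'acddceece'
  #2 SA[2]=1  'bbdccddcccedddeacbdacddceece'
  #3 SA[3]=18  'bdacddceece'
  #4 SA[4]=2  'bdccddcccedddeacbdacddceece'
  #5 SA[5]=17  'cbdacddceece'
  #6 SA[6]=8  'cccedddeacbdacddceece'
  #7 SA[7]=4  'ccddcccedddeacbdacddceece'
  #8 SA[8]=9  'ccedddeacbdacddceece'
  #9 SA[9]=5  'cddcccedddeacbdacddceece'
  #10 SA[10]=21  'cddceece'
  #11 SA[11]=27  'ce'
  #12 SA[12]=10  'cedddeacbdacddceece'
  #13 SA[13]=24  'ceece'
  #14 SA[14]=19  'dacddceece'
  #15 SA[15]=7  'dcccedddeacbdacddceece'
  #16 SA[16]=3  'dccddcccedddeacbdacddceece'
  #17 SA[17]=23  'dceece'
  #18 SA[18]=6  'ddcccedddeacbdacddceece'
  #19 SA[19]=22  'ddceece'
  #20 SA[20]=12  'dddeacbdacddceece'
  #21 SA[21]=13  'ddeacbdacddceece'
  #22 SA[22]=14  'deacbdacddceece'
  #23 SA[23]=28  'e'
  #24 SA[24]=15  'eacbdacddceece'
  #25 SA[25]=0  'ebbdccddcccedddeacbdacddceece'
  #26 SA[26]=26  'ece'
  #27 SA[27]=11  'edddeacbdacddceece'
  #28 SA[28]=25  'eece'

[16, 20, 1, 18, 2, 17, 8, 4, 9, 5, 21, 27, 10, 24, 19, 7, 3, 23, 6, 22, 12, 13, 14, 28, 15, 0, 26, 11, 25]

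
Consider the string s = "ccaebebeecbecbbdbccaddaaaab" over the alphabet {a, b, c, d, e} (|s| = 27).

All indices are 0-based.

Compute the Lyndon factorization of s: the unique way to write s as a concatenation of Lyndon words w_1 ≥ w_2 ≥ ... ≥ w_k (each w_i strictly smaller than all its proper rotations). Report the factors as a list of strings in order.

["c", "c", "aebebeecbecbbdbcc", "add", "aaaab"]

emit factor 1: 'c' (i=0, period=1)
emit factor 2: 'c' (i=1, period=1)
emit factor 3: 'aebebeecbecbbdbcc' (i=2, period=17)
emit factor 4: 'add' (i=19, period=3)
emit factor 5: 'aaaab' (i=22, period=5)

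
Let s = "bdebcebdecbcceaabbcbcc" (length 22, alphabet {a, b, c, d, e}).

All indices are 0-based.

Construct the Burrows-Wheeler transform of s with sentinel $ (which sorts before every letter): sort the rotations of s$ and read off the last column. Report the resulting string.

ceaabcce$ecbebbcbbbcdcd

rank  rotation                 last
    0  $bdebcebdecbcceaabbcbcc  c
    1  aabbcbcc$bdebcebdecbcce  e
    2  abbcbcc$bdebcebdecbccea  a
    3  bbcbcc$bdebcebdecbcceaa  a
    4  bcbcc$bdebcebdecbcceaab  b
    5  bcc$bdebcebdecbcceaabbc  c
    6  bcceaabbcbcc$bdebcebdec  c
    7  bcebdecbcceaabbcbcc$bde  e
    8  bdebcebdecbcceaabbcbcc$  $
    9  bdecbcceaabbcbcc$bdebce  e
   10  c$bdebcebdecbcceaabbcbc  c
   11  cbcc$bdebcebdecbcceaabb  b
   12  cbcceaabbcbcc$bdebcebde  e
   13  cc$bdebcebdecbcceaabbcb  b
   14  cceaabbcbcc$bdebcebdecb  b
   15  ceaabbcbcc$bdebcebdecbc  c
   16  cebdecbcceaabbcbcc$bdeb  b
   17  debcebdecbcceaabbcbcc$b  b
   18  decbcceaabbcbcc$bdebceb  b
   19  eaabbcbcc$bdebcebdecbcc  c
   20  ebcebdecbcceaabbcbcc$bd  d
   21  ebdecbcceaabbcbcc$bdebc  c
   22  ecbcceaabbcbcc$bdebcebd  d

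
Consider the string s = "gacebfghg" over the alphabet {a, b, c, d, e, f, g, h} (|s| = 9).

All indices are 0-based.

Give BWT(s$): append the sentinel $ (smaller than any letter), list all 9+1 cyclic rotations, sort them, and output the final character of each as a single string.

rank  rotation    last
    0  $gacebfghg  g
    1  acebfghg$g  g
    2  bfghg$gace  e
    3  cebfghg$ga  a
    4  ebfghg$gac  c
    5  fghg$gaceb  b
    6  g$gacebfgh  h
    7  gacebfghg$  $
    8  ghg$gacebf  f
    9  hg$gacebfg  g

ggeacbh$fg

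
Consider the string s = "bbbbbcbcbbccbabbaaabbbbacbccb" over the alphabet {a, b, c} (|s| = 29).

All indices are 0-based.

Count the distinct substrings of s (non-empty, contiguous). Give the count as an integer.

375

rank | idx | suffix
   0 |  16 | aaabbbbacbccb
   1 |  17 | aabbbbacbccb
   2 |  13 | abbaaabbbbacbccb
   3 |  18 | abbbbacbccb
   4 |  23 | acbccb
   5 |  28 | b
   6 |  15 | baaabbbbacbccb
   7 |  12 | babbaaabbbbacbccb
   8 |  22 | bacbccb
   9 |  14 | bbaaabbbbacbccb
  10 |  21 | bbacbccb
  11 |  20 | bbbacbccb
  12 |  19 | bbbbacbccb
  13 |   0 | bbbbbcbcbbccbabbaaabbbbacbccb
  14 |   1 | bbbbcbcbbccbabbaaabbbbacbccb
  15 |   2 | bbbcbcbbccbabbaaabbbbacbccb
  16 |   3 | bbcbcbbccbabbaaabbbbacbccb
  17 |   8 | bbccbabbaaabbbbacbccb
  18 |   6 | bcbbccbabbaaabbbbacbccb
  19 |   4 | bcbcbbccbabbaaabbbbacbccb
  20 |  25 | bccb
  21 |   9 | bccbabbaaabbbbacbccb
  22 |  27 | cb
  23 |  11 | cbabbaaabbbbacbccb
  24 |   7 | cbbccbabbaaabbbbacbccb
  25 |   5 | cbcbbccbabbaaabbbbacbccb
  26 |  24 | cbccb
  27 |  26 | ccb
  28 |  10 | ccbabbaaabbbbacbccb

SA = [16, 17, 13, 18, 23, 28, 15, 12, 22, 14, 21, 20, 19, 0, 1, 2, 3, 8, 6, 4, 25, 9, 27, 11, 7, 5, 24, 26, 10]
i: (SA[i-1],SA[i]) lcp shared
  1: (16,17) 2 'aa'
  2: (17,13) 1 'a'
  3: (13,18) 3 'abb'
  4: (18,23) 1 'a'
  5: (23,28) 0 ''
  6: (28,15) 1 'b'
  7: (15,12) 2 'ba'
  8: (12,22) 2 'ba'
  9: (22,14) 1 'b'
  10: (14,21) 3 'bba'
  11: (21,20) 2 'bb'
  12: (20,19) 3 'bbb'
  13: (19,0) 4 'bbbb'
  14: (0,1) 4 'bbbb'
  15: (1,2) 3 'bbb'
  16: (2,3) 2 'bb'
  17: (3,8) 3 'bbc'
  18: (8,6) 1 'b'
  19: (6,4) 3 'bcb'
  20: (4,25) 2 'bc'
  21: (25,9) 4 'bccb'
  22: (9,27) 0 ''
  23: (27,11) 2 'cb'
  24: (11,7) 2 'cb'
  25: (7,5) 2 'cb'
  26: (5,24) 3 'cbc'
  27: (24,26) 1 'c'
  28: (26,10) 3 'ccb'

n(n+1)/2 = 29·30/2 = 435
Σ LCP = 0 + 2 + 1 + 3 + 1 + 0 + 1 + 2 + 2 + 1 + 3 + 2 + 3 + 4 + 4 + 3 + 2 + 3 + 1 + 3 + 2 + 4 + 0 + 2 + 2 + 2 + 3 + 1 + 3 = 60
distinct = 435 − 60 = 375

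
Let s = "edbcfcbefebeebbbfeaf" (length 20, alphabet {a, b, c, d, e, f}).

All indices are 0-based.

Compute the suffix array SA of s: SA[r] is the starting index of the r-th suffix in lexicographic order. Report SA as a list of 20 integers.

[18, 13, 14, 2, 10, 6, 15, 5, 3, 1, 17, 12, 9, 0, 11, 7, 19, 4, 16, 8]

rank→(start, suffix):
  0 → (18, 'af')
  1 → (13, 'bbbfeaf')
  2 → (14, 'bbfeaf')
  3 → (2, 'bcfcbefebeebbbfeaf')
  4 → (10, 'beebbbfeaf')
  5 → (6, 'befebeebbbfeaf')
  6 → (15, 'bfeaf')
  7 → (5, 'cbefebeebbbfeaf')
  8 → (3, 'cfcbefebeebbbfeaf')
  9 → (1, 'dbcfcbefebeebbbfeaf')
  10 → (17, 'eaf')
  11 → (12, 'ebbbfeaf')
  12 → (9, 'ebeebbbfeaf')
  13 → (0, 'edbcfcbefebeebbbfeaf')
  14 → (11, 'eebbbfeaf')
  15 → (7, 'efebeebbbfeaf')
  16 → (19, 'f')
  17 → (4, 'fcbefebeebbbfeaf')
  18 → (16, 'feaf')
  19 → (8, 'febeebbbfeaf')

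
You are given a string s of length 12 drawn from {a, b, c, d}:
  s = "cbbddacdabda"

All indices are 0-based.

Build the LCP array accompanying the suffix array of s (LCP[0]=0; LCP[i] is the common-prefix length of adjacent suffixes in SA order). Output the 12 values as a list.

[0, 1, 1, 0, 1, 2, 0, 1, 0, 2, 2, 1]

sorted suffixes:
  #0 SA[0]=11  'a'
  #1 SA[1]=8  'abda'
  #2 SA[2]=5  'acdabda'
  #3 SA[3]=1  'bbddacdabda'
  #4 SA[4]=9  'bda'
  #5 SA[5]=2  'bddacdabda'
  #6 SA[6]=0  'cbbddacdabda'
  #7 SA[7]=6  'cdabda'
  #8 SA[8]=10  'da'
  #9 SA[9]=7  'dabda'
  #10 SA[10]=4  'dacdabda'
  #11 SA[11]=3  'ddacdabda'

SA = [11, 8, 5, 1, 9, 2, 0, 6, 10, 7, 4, 3]
[i] adj suffixes → lcp
  [1] 11/8 → 1 ('a')
  [2] 8/5 → 1 ('a')
  [3] 5/1 → 0 ('')
  [4] 1/9 → 1 ('b')
  [5] 9/2 → 2 ('bd')
  [6] 2/0 → 0 ('')
  [7] 0/6 → 1 ('c')
  [8] 6/10 → 0 ('')
  [9] 10/7 → 2 ('da')
  [10] 7/4 → 2 ('da')
  [11] 4/3 → 1 ('d')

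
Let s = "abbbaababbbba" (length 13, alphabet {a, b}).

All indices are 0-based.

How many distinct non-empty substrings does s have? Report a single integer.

66

rank→(start, suffix):
  0 → (12, 'a')
  1 → (4, 'aababbbba')
  2 → (5, 'ababbbba')
  3 → (0, 'abbbaababbbba')
  4 → (7, 'abbbba')
  5 → (11, 'ba')
  6 → (3, 'baababbbba')
  7 → (6, 'babbbba')
  8 → (10, 'bba')
  9 → (2, 'bbaababbbba')
  10 → (9, 'bbba')
  11 → (1, 'bbbaababbbba')
  12 → (8, 'bbbba')

SA = [12, 4, 5, 0, 7, 11, 3, 6, 10, 2, 9, 1, 8]
rank  pair      lcp
   1  s[12:],s[4:]  1  'a'
   2  s[4:],s[5:]  1  'a'
   3  s[5:],s[0:]  2  'ab'
   4  s[0:],s[7:]  4  'abbb'
   5  s[7:],s[11:]  0  ''
   6  s[11:],s[3:]  2  'ba'
   7  s[3:],s[6:]  2  'ba'
   8  s[6:],s[10:]  1  'b'
   9  s[10:],s[2:]  3  'bba'
  10  s[2:],s[9:]  2  'bb'
  11  s[9:],s[1:]  4  'bbba'
  12  s[1:],s[8:]  3  'bbb'

n(n+1)/2 = 13·14/2 = 91
Σ LCP = 0 + 1 + 1 + 2 + 4 + 0 + 2 + 2 + 1 + 3 + 2 + 4 + 3 = 25
distinct = 91 − 25 = 66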